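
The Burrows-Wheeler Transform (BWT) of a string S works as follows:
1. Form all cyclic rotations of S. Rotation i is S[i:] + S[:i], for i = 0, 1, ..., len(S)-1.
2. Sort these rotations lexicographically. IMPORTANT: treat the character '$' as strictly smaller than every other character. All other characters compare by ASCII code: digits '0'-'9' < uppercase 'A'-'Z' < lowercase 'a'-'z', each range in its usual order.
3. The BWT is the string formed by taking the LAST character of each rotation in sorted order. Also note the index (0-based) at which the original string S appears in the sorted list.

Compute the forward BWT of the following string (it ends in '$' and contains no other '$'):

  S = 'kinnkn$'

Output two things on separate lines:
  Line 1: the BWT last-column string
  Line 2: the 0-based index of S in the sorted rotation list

All 7 rotations (rotation i = S[i:]+S[:i]):
  rot[0] = kinnkn$
  rot[1] = innkn$k
  rot[2] = nnkn$ki
  rot[3] = nkn$kin
  rot[4] = kn$kinn
  rot[5] = n$kinnk
  rot[6] = $kinnkn
Sorted (with $ < everything):
  sorted[0] = $kinnkn  (last char: 'n')
  sorted[1] = innkn$k  (last char: 'k')
  sorted[2] = kinnkn$  (last char: '$')
  sorted[3] = kn$kinn  (last char: 'n')
  sorted[4] = n$kinnk  (last char: 'k')
  sorted[5] = nkn$kin  (last char: 'n')
  sorted[6] = nnkn$ki  (last char: 'i')
Last column: nk$nkni
Original string S is at sorted index 2

Answer: nk$nkni
2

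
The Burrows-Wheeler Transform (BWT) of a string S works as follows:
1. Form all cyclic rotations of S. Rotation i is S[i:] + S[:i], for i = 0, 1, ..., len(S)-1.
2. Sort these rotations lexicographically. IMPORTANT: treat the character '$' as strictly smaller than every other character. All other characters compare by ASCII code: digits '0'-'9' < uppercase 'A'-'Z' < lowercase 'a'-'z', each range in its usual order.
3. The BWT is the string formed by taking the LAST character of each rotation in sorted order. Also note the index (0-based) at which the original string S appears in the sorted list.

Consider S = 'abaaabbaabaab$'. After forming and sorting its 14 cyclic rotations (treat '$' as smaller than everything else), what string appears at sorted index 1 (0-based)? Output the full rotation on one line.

Answer: aaabbaabaab$ab

Derivation:
All 14 rotations (rotation i = S[i:]+S[:i]):
  rot[0] = abaaabbaabaab$
  rot[1] = baaabbaabaab$a
  rot[2] = aaabbaabaab$ab
  rot[3] = aabbaabaab$aba
  rot[4] = abbaabaab$abaa
  rot[5] = bbaabaab$abaaa
  rot[6] = baabaab$abaaab
  rot[7] = aabaab$abaaabb
  rot[8] = abaab$abaaabba
  rot[9] = baab$abaaabbaa
  rot[10] = aab$abaaabbaab
  rot[11] = ab$abaaabbaaba
  rot[12] = b$abaaabbaabaa
  rot[13] = $abaaabbaabaab
Sorted (with $ < everything):
  sorted[0] = $abaaabbaabaab
  sorted[1] = aaabbaabaab$ab
  sorted[2] = aab$abaaabbaab
  sorted[3] = aabaab$abaaabb
  sorted[4] = aabbaabaab$aba
  sorted[5] = ab$abaaabbaaba
  sorted[6] = abaaabbaabaab$
  sorted[7] = abaab$abaaabba
  sorted[8] = abbaabaab$abaa
  sorted[9] = b$abaaabbaabaa
  sorted[10] = baaabbaabaab$a
  sorted[11] = baab$abaaabbaa
  sorted[12] = baabaab$abaaab
  sorted[13] = bbaabaab$abaaa
sorted[1] = aaabbaabaab$ab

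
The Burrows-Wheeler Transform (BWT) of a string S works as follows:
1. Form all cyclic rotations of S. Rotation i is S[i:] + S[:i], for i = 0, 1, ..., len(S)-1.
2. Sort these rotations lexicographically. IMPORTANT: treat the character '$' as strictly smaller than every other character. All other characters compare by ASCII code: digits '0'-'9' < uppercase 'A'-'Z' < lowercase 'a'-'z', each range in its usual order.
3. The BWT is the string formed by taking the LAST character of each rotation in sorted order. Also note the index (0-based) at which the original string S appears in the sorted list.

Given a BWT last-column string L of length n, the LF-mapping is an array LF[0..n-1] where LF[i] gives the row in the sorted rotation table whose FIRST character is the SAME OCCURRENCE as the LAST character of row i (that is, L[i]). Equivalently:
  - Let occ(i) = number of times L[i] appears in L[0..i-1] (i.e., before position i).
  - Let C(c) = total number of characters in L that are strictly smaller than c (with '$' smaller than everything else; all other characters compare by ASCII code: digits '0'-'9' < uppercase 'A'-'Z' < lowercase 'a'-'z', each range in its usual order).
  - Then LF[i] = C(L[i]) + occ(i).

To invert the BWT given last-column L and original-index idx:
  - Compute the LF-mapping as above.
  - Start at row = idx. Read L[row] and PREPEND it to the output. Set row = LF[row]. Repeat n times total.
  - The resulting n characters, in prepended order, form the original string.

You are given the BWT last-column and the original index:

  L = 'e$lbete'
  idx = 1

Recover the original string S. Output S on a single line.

LF mapping: 2 0 5 1 3 6 4
Walk LF starting at row 1, prepending L[row]:
  step 1: row=1, L[1]='$', prepend. Next row=LF[1]=0
  step 2: row=0, L[0]='e', prepend. Next row=LF[0]=2
  step 3: row=2, L[2]='l', prepend. Next row=LF[2]=5
  step 4: row=5, L[5]='t', prepend. Next row=LF[5]=6
  step 5: row=6, L[6]='e', prepend. Next row=LF[6]=4
  step 6: row=4, L[4]='e', prepend. Next row=LF[4]=3
  step 7: row=3, L[3]='b', prepend. Next row=LF[3]=1
Reversed output: beetle$

Answer: beetle$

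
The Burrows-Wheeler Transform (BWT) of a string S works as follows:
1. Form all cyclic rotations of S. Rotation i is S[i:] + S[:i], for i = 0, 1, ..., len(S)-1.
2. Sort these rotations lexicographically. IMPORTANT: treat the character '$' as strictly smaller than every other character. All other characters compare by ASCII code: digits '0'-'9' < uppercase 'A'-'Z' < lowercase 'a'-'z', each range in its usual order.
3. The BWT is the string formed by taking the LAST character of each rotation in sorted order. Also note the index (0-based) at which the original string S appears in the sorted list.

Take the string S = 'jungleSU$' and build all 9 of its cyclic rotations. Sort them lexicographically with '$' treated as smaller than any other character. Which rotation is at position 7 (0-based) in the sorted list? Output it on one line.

All 9 rotations (rotation i = S[i:]+S[:i]):
  rot[0] = jungleSU$
  rot[1] = ungleSU$j
  rot[2] = ngleSU$ju
  rot[3] = gleSU$jun
  rot[4] = leSU$jung
  rot[5] = eSU$jungl
  rot[6] = SU$jungle
  rot[7] = U$jungleS
  rot[8] = $jungleSU
Sorted (with $ < everything):
  sorted[0] = $jungleSU
  sorted[1] = SU$jungle
  sorted[2] = U$jungleS
  sorted[3] = eSU$jungl
  sorted[4] = gleSU$jun
  sorted[5] = jungleSU$
  sorted[6] = leSU$jung
  sorted[7] = ngleSU$ju
  sorted[8] = ungleSU$j
sorted[7] = ngleSU$ju

Answer: ngleSU$ju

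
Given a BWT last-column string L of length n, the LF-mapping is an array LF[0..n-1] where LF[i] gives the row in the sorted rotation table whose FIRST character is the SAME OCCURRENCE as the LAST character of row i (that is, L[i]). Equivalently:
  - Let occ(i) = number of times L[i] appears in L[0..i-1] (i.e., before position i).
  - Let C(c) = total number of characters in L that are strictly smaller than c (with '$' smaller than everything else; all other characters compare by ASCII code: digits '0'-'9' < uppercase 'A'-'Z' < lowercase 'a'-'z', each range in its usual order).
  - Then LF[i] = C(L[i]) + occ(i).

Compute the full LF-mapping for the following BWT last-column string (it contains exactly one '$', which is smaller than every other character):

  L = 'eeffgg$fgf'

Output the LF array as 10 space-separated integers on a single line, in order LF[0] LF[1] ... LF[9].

Answer: 1 2 3 4 7 8 0 5 9 6

Derivation:
Char counts: '$':1, 'e':2, 'f':4, 'g':3
C (first-col start): C('$')=0, C('e')=1, C('f')=3, C('g')=7
L[0]='e': occ=0, LF[0]=C('e')+0=1+0=1
L[1]='e': occ=1, LF[1]=C('e')+1=1+1=2
L[2]='f': occ=0, LF[2]=C('f')+0=3+0=3
L[3]='f': occ=1, LF[3]=C('f')+1=3+1=4
L[4]='g': occ=0, LF[4]=C('g')+0=7+0=7
L[5]='g': occ=1, LF[5]=C('g')+1=7+1=8
L[6]='$': occ=0, LF[6]=C('$')+0=0+0=0
L[7]='f': occ=2, LF[7]=C('f')+2=3+2=5
L[8]='g': occ=2, LF[8]=C('g')+2=7+2=9
L[9]='f': occ=3, LF[9]=C('f')+3=3+3=6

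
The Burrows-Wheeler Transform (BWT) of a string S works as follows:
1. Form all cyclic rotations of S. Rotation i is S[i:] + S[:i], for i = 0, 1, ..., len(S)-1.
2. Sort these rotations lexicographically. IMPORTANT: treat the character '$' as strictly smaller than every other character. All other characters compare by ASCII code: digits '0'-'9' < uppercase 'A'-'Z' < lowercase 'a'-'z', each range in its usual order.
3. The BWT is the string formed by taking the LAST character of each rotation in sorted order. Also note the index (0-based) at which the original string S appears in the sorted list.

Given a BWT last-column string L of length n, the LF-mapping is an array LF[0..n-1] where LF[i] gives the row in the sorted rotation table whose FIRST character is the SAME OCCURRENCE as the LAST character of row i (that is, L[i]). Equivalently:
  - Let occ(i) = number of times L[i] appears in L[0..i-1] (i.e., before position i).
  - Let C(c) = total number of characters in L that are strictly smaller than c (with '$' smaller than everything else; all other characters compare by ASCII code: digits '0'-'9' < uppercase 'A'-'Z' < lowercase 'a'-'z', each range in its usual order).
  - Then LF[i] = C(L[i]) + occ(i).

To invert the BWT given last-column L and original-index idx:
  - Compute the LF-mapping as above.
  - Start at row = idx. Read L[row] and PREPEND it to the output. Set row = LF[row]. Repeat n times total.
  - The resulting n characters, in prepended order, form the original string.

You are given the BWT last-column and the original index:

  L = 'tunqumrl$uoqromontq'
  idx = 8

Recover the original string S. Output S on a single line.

Answer: otunmnulorroqquqmt$

Derivation:
LF mapping: 14 16 4 9 17 2 12 1 0 18 6 10 13 7 3 8 5 15 11
Walk LF starting at row 8, prepending L[row]:
  step 1: row=8, L[8]='$', prepend. Next row=LF[8]=0
  step 2: row=0, L[0]='t', prepend. Next row=LF[0]=14
  step 3: row=14, L[14]='m', prepend. Next row=LF[14]=3
  step 4: row=3, L[3]='q', prepend. Next row=LF[3]=9
  step 5: row=9, L[9]='u', prepend. Next row=LF[9]=18
  step 6: row=18, L[18]='q', prepend. Next row=LF[18]=11
  step 7: row=11, L[11]='q', prepend. Next row=LF[11]=10
  step 8: row=10, L[10]='o', prepend. Next row=LF[10]=6
  step 9: row=6, L[6]='r', prepend. Next row=LF[6]=12
  step 10: row=12, L[12]='r', prepend. Next row=LF[12]=13
  step 11: row=13, L[13]='o', prepend. Next row=LF[13]=7
  step 12: row=7, L[7]='l', prepend. Next row=LF[7]=1
  step 13: row=1, L[1]='u', prepend. Next row=LF[1]=16
  step 14: row=16, L[16]='n', prepend. Next row=LF[16]=5
  step 15: row=5, L[5]='m', prepend. Next row=LF[5]=2
  step 16: row=2, L[2]='n', prepend. Next row=LF[2]=4
  step 17: row=4, L[4]='u', prepend. Next row=LF[4]=17
  step 18: row=17, L[17]='t', prepend. Next row=LF[17]=15
  step 19: row=15, L[15]='o', prepend. Next row=LF[15]=8
Reversed output: otunmnulorroqquqmt$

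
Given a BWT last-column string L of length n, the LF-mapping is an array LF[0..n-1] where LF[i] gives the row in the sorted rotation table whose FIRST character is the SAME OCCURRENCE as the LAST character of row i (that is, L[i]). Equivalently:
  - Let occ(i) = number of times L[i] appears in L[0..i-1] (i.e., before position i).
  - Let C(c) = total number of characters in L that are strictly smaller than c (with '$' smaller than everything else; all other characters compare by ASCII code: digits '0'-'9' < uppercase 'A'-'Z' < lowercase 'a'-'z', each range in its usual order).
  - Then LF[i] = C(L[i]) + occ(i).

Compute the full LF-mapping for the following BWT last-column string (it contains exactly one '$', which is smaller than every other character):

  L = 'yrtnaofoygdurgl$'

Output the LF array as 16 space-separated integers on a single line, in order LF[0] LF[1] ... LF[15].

Char counts: '$':1, 'a':1, 'd':1, 'f':1, 'g':2, 'l':1, 'n':1, 'o':2, 'r':2, 't':1, 'u':1, 'y':2
C (first-col start): C('$')=0, C('a')=1, C('d')=2, C('f')=3, C('g')=4, C('l')=6, C('n')=7, C('o')=8, C('r')=10, C('t')=12, C('u')=13, C('y')=14
L[0]='y': occ=0, LF[0]=C('y')+0=14+0=14
L[1]='r': occ=0, LF[1]=C('r')+0=10+0=10
L[2]='t': occ=0, LF[2]=C('t')+0=12+0=12
L[3]='n': occ=0, LF[3]=C('n')+0=7+0=7
L[4]='a': occ=0, LF[4]=C('a')+0=1+0=1
L[5]='o': occ=0, LF[5]=C('o')+0=8+0=8
L[6]='f': occ=0, LF[6]=C('f')+0=3+0=3
L[7]='o': occ=1, LF[7]=C('o')+1=8+1=9
L[8]='y': occ=1, LF[8]=C('y')+1=14+1=15
L[9]='g': occ=0, LF[9]=C('g')+0=4+0=4
L[10]='d': occ=0, LF[10]=C('d')+0=2+0=2
L[11]='u': occ=0, LF[11]=C('u')+0=13+0=13
L[12]='r': occ=1, LF[12]=C('r')+1=10+1=11
L[13]='g': occ=1, LF[13]=C('g')+1=4+1=5
L[14]='l': occ=0, LF[14]=C('l')+0=6+0=6
L[15]='$': occ=0, LF[15]=C('$')+0=0+0=0

Answer: 14 10 12 7 1 8 3 9 15 4 2 13 11 5 6 0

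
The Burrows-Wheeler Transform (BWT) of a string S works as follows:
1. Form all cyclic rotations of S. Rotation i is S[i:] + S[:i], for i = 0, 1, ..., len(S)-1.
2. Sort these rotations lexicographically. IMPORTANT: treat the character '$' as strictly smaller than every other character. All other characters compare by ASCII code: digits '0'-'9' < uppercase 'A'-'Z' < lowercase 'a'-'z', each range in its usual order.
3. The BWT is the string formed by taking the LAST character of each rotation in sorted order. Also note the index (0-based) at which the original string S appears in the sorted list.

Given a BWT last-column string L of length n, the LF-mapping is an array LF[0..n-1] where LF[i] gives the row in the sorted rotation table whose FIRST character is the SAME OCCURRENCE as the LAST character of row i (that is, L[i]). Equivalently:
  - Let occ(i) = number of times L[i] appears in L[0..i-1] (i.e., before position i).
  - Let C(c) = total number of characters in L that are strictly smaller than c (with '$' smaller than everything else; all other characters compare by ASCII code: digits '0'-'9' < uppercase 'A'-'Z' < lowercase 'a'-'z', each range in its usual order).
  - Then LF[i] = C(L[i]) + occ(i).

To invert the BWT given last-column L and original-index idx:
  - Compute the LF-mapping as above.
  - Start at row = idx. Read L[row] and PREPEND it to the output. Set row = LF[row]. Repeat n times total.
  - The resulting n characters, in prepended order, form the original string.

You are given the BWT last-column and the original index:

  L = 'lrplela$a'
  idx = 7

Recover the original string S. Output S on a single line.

Answer: parallel$

Derivation:
LF mapping: 4 8 7 5 3 6 1 0 2
Walk LF starting at row 7, prepending L[row]:
  step 1: row=7, L[7]='$', prepend. Next row=LF[7]=0
  step 2: row=0, L[0]='l', prepend. Next row=LF[0]=4
  step 3: row=4, L[4]='e', prepend. Next row=LF[4]=3
  step 4: row=3, L[3]='l', prepend. Next row=LF[3]=5
  step 5: row=5, L[5]='l', prepend. Next row=LF[5]=6
  step 6: row=6, L[6]='a', prepend. Next row=LF[6]=1
  step 7: row=1, L[1]='r', prepend. Next row=LF[1]=8
  step 8: row=8, L[8]='a', prepend. Next row=LF[8]=2
  step 9: row=2, L[2]='p', prepend. Next row=LF[2]=7
Reversed output: parallel$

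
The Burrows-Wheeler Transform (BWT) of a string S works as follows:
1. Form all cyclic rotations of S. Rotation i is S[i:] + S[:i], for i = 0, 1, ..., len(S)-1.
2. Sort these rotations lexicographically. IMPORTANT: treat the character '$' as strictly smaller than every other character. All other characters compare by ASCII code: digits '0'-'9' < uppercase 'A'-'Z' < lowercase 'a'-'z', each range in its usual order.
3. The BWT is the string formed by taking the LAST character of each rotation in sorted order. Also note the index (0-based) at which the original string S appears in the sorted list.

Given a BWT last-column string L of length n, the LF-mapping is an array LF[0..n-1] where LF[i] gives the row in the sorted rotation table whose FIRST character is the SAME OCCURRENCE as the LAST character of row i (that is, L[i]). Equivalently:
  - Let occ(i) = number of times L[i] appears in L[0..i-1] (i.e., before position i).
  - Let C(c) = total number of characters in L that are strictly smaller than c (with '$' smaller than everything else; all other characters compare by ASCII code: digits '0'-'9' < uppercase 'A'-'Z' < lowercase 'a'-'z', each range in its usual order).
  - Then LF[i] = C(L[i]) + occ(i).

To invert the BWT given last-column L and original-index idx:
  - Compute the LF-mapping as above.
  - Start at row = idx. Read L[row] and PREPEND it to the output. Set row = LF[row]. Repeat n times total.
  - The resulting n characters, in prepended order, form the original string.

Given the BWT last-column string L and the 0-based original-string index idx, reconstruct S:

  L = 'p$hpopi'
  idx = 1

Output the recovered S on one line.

LF mapping: 4 0 1 5 3 6 2
Walk LF starting at row 1, prepending L[row]:
  step 1: row=1, L[1]='$', prepend. Next row=LF[1]=0
  step 2: row=0, L[0]='p', prepend. Next row=LF[0]=4
  step 3: row=4, L[4]='o', prepend. Next row=LF[4]=3
  step 4: row=3, L[3]='p', prepend. Next row=LF[3]=5
  step 5: row=5, L[5]='p', prepend. Next row=LF[5]=6
  step 6: row=6, L[6]='i', prepend. Next row=LF[6]=2
  step 7: row=2, L[2]='h', prepend. Next row=LF[2]=1
Reversed output: hippop$

Answer: hippop$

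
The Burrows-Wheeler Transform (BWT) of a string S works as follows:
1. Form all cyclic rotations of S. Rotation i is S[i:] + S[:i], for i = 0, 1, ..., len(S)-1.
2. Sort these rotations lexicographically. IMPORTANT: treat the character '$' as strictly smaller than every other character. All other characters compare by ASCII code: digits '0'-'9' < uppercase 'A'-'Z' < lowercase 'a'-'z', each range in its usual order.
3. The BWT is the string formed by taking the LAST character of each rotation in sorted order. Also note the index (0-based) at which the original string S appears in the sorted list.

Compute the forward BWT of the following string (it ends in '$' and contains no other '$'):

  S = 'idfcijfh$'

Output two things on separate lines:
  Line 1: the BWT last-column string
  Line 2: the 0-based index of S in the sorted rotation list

Answer: hfidjf$ci
6

Derivation:
All 9 rotations (rotation i = S[i:]+S[:i]):
  rot[0] = idfcijfh$
  rot[1] = dfcijfh$i
  rot[2] = fcijfh$id
  rot[3] = cijfh$idf
  rot[4] = ijfh$idfc
  rot[5] = jfh$idfci
  rot[6] = fh$idfcij
  rot[7] = h$idfcijf
  rot[8] = $idfcijfh
Sorted (with $ < everything):
  sorted[0] = $idfcijfh  (last char: 'h')
  sorted[1] = cijfh$idf  (last char: 'f')
  sorted[2] = dfcijfh$i  (last char: 'i')
  sorted[3] = fcijfh$id  (last char: 'd')
  sorted[4] = fh$idfcij  (last char: 'j')
  sorted[5] = h$idfcijf  (last char: 'f')
  sorted[6] = idfcijfh$  (last char: '$')
  sorted[7] = ijfh$idfc  (last char: 'c')
  sorted[8] = jfh$idfci  (last char: 'i')
Last column: hfidjf$ci
Original string S is at sorted index 6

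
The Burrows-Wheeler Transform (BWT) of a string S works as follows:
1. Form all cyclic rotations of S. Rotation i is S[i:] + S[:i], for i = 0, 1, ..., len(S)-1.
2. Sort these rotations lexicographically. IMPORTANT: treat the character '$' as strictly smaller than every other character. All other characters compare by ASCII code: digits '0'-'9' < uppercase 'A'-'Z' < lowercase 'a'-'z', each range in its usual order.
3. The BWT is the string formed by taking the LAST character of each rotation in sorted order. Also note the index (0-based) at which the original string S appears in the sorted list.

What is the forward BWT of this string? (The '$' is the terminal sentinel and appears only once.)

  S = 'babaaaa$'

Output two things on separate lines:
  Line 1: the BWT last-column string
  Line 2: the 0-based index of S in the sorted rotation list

All 8 rotations (rotation i = S[i:]+S[:i]):
  rot[0] = babaaaa$
  rot[1] = abaaaa$b
  rot[2] = baaaa$ba
  rot[3] = aaaa$bab
  rot[4] = aaa$baba
  rot[5] = aa$babaa
  rot[6] = a$babaaa
  rot[7] = $babaaaa
Sorted (with $ < everything):
  sorted[0] = $babaaaa  (last char: 'a')
  sorted[1] = a$babaaa  (last char: 'a')
  sorted[2] = aa$babaa  (last char: 'a')
  sorted[3] = aaa$baba  (last char: 'a')
  sorted[4] = aaaa$bab  (last char: 'b')
  sorted[5] = abaaaa$b  (last char: 'b')
  sorted[6] = baaaa$ba  (last char: 'a')
  sorted[7] = babaaaa$  (last char: '$')
Last column: aaaabba$
Original string S is at sorted index 7

Answer: aaaabba$
7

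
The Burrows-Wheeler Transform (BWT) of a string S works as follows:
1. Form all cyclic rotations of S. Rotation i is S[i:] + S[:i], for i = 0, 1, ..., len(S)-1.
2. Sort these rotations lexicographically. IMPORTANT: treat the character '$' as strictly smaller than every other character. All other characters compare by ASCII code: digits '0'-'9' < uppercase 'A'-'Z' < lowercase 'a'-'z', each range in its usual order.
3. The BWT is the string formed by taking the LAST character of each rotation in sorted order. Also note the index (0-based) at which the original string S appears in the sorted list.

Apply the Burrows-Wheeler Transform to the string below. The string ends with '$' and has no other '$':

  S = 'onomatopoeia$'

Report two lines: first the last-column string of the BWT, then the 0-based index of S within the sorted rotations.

Answer: aimoeoopn$toa
9

Derivation:
All 13 rotations (rotation i = S[i:]+S[:i]):
  rot[0] = onomatopoeia$
  rot[1] = nomatopoeia$o
  rot[2] = omatopoeia$on
  rot[3] = matopoeia$ono
  rot[4] = atopoeia$onom
  rot[5] = topoeia$onoma
  rot[6] = opoeia$onomat
  rot[7] = poeia$onomato
  rot[8] = oeia$onomatop
  rot[9] = eia$onomatopo
  rot[10] = ia$onomatopoe
  rot[11] = a$onomatopoei
  rot[12] = $onomatopoeia
Sorted (with $ < everything):
  sorted[0] = $onomatopoeia  (last char: 'a')
  sorted[1] = a$onomatopoei  (last char: 'i')
  sorted[2] = atopoeia$onom  (last char: 'm')
  sorted[3] = eia$onomatopo  (last char: 'o')
  sorted[4] = ia$onomatopoe  (last char: 'e')
  sorted[5] = matopoeia$ono  (last char: 'o')
  sorted[6] = nomatopoeia$o  (last char: 'o')
  sorted[7] = oeia$onomatop  (last char: 'p')
  sorted[8] = omatopoeia$on  (last char: 'n')
  sorted[9] = onomatopoeia$  (last char: '$')
  sorted[10] = opoeia$onomat  (last char: 't')
  sorted[11] = poeia$onomato  (last char: 'o')
  sorted[12] = topoeia$onoma  (last char: 'a')
Last column: aimoeoopn$toa
Original string S is at sorted index 9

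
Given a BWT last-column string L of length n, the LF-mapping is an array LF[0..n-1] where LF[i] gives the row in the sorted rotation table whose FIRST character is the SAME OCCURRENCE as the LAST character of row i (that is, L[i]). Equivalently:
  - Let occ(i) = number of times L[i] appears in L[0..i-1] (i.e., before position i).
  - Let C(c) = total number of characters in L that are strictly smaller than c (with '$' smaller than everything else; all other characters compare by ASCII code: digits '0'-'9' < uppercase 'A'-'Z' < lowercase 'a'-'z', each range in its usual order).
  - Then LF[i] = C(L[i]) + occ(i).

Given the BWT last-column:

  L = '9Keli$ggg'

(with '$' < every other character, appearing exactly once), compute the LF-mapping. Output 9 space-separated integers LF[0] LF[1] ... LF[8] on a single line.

Answer: 1 2 3 8 7 0 4 5 6

Derivation:
Char counts: '$':1, '9':1, 'K':1, 'e':1, 'g':3, 'i':1, 'l':1
C (first-col start): C('$')=0, C('9')=1, C('K')=2, C('e')=3, C('g')=4, C('i')=7, C('l')=8
L[0]='9': occ=0, LF[0]=C('9')+0=1+0=1
L[1]='K': occ=0, LF[1]=C('K')+0=2+0=2
L[2]='e': occ=0, LF[2]=C('e')+0=3+0=3
L[3]='l': occ=0, LF[3]=C('l')+0=8+0=8
L[4]='i': occ=0, LF[4]=C('i')+0=7+0=7
L[5]='$': occ=0, LF[5]=C('$')+0=0+0=0
L[6]='g': occ=0, LF[6]=C('g')+0=4+0=4
L[7]='g': occ=1, LF[7]=C('g')+1=4+1=5
L[8]='g': occ=2, LF[8]=C('g')+2=4+2=6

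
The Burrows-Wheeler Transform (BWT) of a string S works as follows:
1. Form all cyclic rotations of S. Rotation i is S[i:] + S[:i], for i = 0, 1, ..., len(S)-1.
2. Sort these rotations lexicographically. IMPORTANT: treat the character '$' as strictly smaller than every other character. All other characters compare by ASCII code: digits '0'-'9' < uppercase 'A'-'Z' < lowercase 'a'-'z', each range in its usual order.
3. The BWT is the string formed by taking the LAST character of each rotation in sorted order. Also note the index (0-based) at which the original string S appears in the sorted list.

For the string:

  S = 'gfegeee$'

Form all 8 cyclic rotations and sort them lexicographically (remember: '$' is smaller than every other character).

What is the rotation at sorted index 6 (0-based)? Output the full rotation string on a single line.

Answer: geee$gfe

Derivation:
All 8 rotations (rotation i = S[i:]+S[:i]):
  rot[0] = gfegeee$
  rot[1] = fegeee$g
  rot[2] = egeee$gf
  rot[3] = geee$gfe
  rot[4] = eee$gfeg
  rot[5] = ee$gfege
  rot[6] = e$gfegee
  rot[7] = $gfegeee
Sorted (with $ < everything):
  sorted[0] = $gfegeee
  sorted[1] = e$gfegee
  sorted[2] = ee$gfege
  sorted[3] = eee$gfeg
  sorted[4] = egeee$gf
  sorted[5] = fegeee$g
  sorted[6] = geee$gfe
  sorted[7] = gfegeee$
sorted[6] = geee$gfe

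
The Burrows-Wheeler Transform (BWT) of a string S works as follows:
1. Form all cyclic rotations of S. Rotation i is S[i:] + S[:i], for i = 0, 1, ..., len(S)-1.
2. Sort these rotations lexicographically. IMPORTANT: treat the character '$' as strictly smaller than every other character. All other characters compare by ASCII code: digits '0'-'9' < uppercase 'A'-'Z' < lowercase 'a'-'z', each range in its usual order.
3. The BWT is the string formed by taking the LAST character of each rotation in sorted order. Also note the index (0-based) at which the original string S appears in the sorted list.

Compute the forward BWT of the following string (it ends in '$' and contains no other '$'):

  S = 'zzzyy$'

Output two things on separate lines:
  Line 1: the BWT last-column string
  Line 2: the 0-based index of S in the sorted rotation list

All 6 rotations (rotation i = S[i:]+S[:i]):
  rot[0] = zzzyy$
  rot[1] = zzyy$z
  rot[2] = zyy$zz
  rot[3] = yy$zzz
  rot[4] = y$zzzy
  rot[5] = $zzzyy
Sorted (with $ < everything):
  sorted[0] = $zzzyy  (last char: 'y')
  sorted[1] = y$zzzy  (last char: 'y')
  sorted[2] = yy$zzz  (last char: 'z')
  sorted[3] = zyy$zz  (last char: 'z')
  sorted[4] = zzyy$z  (last char: 'z')
  sorted[5] = zzzyy$  (last char: '$')
Last column: yyzzz$
Original string S is at sorted index 5

Answer: yyzzz$
5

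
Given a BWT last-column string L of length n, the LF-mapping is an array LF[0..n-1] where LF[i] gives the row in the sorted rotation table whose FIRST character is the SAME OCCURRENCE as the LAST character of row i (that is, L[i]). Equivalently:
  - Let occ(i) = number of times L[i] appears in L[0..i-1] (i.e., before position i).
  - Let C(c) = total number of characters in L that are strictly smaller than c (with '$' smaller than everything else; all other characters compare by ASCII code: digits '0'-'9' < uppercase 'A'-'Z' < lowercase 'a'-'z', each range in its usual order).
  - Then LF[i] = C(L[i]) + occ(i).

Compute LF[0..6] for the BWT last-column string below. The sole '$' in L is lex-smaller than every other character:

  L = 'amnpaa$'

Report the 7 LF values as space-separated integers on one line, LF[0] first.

Char counts: '$':1, 'a':3, 'm':1, 'n':1, 'p':1
C (first-col start): C('$')=0, C('a')=1, C('m')=4, C('n')=5, C('p')=6
L[0]='a': occ=0, LF[0]=C('a')+0=1+0=1
L[1]='m': occ=0, LF[1]=C('m')+0=4+0=4
L[2]='n': occ=0, LF[2]=C('n')+0=5+0=5
L[3]='p': occ=0, LF[3]=C('p')+0=6+0=6
L[4]='a': occ=1, LF[4]=C('a')+1=1+1=2
L[5]='a': occ=2, LF[5]=C('a')+2=1+2=3
L[6]='$': occ=0, LF[6]=C('$')+0=0+0=0

Answer: 1 4 5 6 2 3 0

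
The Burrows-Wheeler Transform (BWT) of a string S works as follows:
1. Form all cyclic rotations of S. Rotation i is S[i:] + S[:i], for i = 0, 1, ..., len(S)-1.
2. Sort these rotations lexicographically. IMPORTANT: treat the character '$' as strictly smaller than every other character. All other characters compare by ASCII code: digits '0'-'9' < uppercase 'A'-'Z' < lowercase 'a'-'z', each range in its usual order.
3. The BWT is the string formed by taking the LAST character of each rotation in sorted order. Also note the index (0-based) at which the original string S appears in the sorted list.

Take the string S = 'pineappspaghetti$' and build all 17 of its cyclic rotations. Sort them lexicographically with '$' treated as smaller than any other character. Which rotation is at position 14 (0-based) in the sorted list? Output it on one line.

All 17 rotations (rotation i = S[i:]+S[:i]):
  rot[0] = pineappspaghetti$
  rot[1] = ineappspaghetti$p
  rot[2] = neappspaghetti$pi
  rot[3] = eappspaghetti$pin
  rot[4] = appspaghetti$pine
  rot[5] = ppspaghetti$pinea
  rot[6] = pspaghetti$pineap
  rot[7] = spaghetti$pineapp
  rot[8] = paghetti$pineapps
  rot[9] = aghetti$pineappsp
  rot[10] = ghetti$pineappspa
  rot[11] = hetti$pineappspag
  rot[12] = etti$pineappspagh
  rot[13] = tti$pineappspaghe
  rot[14] = ti$pineappspaghet
  rot[15] = i$pineappspaghett
  rot[16] = $pineappspaghetti
Sorted (with $ < everything):
  sorted[0] = $pineappspaghetti
  sorted[1] = aghetti$pineappsp
  sorted[2] = appspaghetti$pine
  sorted[3] = eappspaghetti$pin
  sorted[4] = etti$pineappspagh
  sorted[5] = ghetti$pineappspa
  sorted[6] = hetti$pineappspag
  sorted[7] = i$pineappspaghett
  sorted[8] = ineappspaghetti$p
  sorted[9] = neappspaghetti$pi
  sorted[10] = paghetti$pineapps
  sorted[11] = pineappspaghetti$
  sorted[12] = ppspaghetti$pinea
  sorted[13] = pspaghetti$pineap
  sorted[14] = spaghetti$pineapp
  sorted[15] = ti$pineappspaghet
  sorted[16] = tti$pineappspaghe
sorted[14] = spaghetti$pineapp

Answer: spaghetti$pineapp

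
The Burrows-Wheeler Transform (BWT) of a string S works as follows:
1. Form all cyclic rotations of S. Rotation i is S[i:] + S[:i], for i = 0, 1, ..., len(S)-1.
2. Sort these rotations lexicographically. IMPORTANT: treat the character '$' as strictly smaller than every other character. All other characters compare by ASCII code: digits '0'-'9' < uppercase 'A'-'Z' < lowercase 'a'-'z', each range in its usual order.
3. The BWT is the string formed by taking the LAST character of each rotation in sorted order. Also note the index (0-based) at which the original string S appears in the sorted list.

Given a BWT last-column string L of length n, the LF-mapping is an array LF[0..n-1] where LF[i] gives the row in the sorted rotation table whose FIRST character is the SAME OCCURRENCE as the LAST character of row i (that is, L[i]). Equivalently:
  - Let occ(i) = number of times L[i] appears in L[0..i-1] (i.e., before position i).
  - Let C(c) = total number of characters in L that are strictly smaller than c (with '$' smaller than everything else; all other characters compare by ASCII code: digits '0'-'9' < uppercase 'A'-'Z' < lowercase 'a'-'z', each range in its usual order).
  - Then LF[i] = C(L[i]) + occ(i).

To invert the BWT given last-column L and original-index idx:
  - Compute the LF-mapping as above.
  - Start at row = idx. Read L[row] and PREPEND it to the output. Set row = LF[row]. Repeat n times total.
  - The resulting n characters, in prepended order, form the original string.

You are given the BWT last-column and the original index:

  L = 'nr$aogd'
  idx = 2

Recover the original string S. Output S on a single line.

Answer: dragon$

Derivation:
LF mapping: 4 6 0 1 5 3 2
Walk LF starting at row 2, prepending L[row]:
  step 1: row=2, L[2]='$', prepend. Next row=LF[2]=0
  step 2: row=0, L[0]='n', prepend. Next row=LF[0]=4
  step 3: row=4, L[4]='o', prepend. Next row=LF[4]=5
  step 4: row=5, L[5]='g', prepend. Next row=LF[5]=3
  step 5: row=3, L[3]='a', prepend. Next row=LF[3]=1
  step 6: row=1, L[1]='r', prepend. Next row=LF[1]=6
  step 7: row=6, L[6]='d', prepend. Next row=LF[6]=2
Reversed output: dragon$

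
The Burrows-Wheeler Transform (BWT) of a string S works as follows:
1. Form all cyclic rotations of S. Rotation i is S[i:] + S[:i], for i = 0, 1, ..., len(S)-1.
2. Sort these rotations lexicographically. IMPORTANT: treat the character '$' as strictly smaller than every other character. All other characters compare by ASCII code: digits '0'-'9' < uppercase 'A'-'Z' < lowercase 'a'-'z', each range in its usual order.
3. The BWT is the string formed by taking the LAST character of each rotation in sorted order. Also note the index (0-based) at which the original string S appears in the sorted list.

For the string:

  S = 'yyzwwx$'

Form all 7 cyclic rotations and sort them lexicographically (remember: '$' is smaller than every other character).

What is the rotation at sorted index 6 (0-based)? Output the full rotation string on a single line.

Answer: zwwx$yy

Derivation:
All 7 rotations (rotation i = S[i:]+S[:i]):
  rot[0] = yyzwwx$
  rot[1] = yzwwx$y
  rot[2] = zwwx$yy
  rot[3] = wwx$yyz
  rot[4] = wx$yyzw
  rot[5] = x$yyzww
  rot[6] = $yyzwwx
Sorted (with $ < everything):
  sorted[0] = $yyzwwx
  sorted[1] = wwx$yyz
  sorted[2] = wx$yyzw
  sorted[3] = x$yyzww
  sorted[4] = yyzwwx$
  sorted[5] = yzwwx$y
  sorted[6] = zwwx$yy
sorted[6] = zwwx$yy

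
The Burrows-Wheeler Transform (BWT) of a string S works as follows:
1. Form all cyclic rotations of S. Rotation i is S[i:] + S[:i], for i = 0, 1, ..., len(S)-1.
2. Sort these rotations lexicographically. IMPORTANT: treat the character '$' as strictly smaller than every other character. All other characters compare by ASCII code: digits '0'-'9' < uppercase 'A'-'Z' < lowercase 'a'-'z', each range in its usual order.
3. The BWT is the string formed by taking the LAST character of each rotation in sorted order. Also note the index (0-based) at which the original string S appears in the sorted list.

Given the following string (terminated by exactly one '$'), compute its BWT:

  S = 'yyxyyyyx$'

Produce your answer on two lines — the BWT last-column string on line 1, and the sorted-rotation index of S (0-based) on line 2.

Answer: xyyyyy$yx
6

Derivation:
All 9 rotations (rotation i = S[i:]+S[:i]):
  rot[0] = yyxyyyyx$
  rot[1] = yxyyyyx$y
  rot[2] = xyyyyx$yy
  rot[3] = yyyyx$yyx
  rot[4] = yyyx$yyxy
  rot[5] = yyx$yyxyy
  rot[6] = yx$yyxyyy
  rot[7] = x$yyxyyyy
  rot[8] = $yyxyyyyx
Sorted (with $ < everything):
  sorted[0] = $yyxyyyyx  (last char: 'x')
  sorted[1] = x$yyxyyyy  (last char: 'y')
  sorted[2] = xyyyyx$yy  (last char: 'y')
  sorted[3] = yx$yyxyyy  (last char: 'y')
  sorted[4] = yxyyyyx$y  (last char: 'y')
  sorted[5] = yyx$yyxyy  (last char: 'y')
  sorted[6] = yyxyyyyx$  (last char: '$')
  sorted[7] = yyyx$yyxy  (last char: 'y')
  sorted[8] = yyyyx$yyx  (last char: 'x')
Last column: xyyyyy$yx
Original string S is at sorted index 6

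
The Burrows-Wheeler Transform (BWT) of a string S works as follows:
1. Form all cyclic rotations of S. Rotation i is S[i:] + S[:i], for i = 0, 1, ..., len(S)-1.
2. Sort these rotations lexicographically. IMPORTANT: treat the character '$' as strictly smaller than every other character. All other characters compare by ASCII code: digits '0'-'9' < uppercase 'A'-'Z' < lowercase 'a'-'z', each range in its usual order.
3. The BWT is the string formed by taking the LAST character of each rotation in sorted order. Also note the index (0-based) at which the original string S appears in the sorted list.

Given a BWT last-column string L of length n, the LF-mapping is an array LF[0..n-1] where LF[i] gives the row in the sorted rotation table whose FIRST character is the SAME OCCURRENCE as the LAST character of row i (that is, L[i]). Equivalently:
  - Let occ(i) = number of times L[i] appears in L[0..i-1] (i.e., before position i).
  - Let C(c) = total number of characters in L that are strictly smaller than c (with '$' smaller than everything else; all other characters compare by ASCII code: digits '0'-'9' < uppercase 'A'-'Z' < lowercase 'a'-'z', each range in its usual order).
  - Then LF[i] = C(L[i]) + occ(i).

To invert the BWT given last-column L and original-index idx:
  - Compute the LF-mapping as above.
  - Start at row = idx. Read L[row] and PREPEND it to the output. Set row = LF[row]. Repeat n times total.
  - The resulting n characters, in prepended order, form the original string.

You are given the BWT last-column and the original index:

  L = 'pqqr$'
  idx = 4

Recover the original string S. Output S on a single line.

Answer: rqqp$

Derivation:
LF mapping: 1 2 3 4 0
Walk LF starting at row 4, prepending L[row]:
  step 1: row=4, L[4]='$', prepend. Next row=LF[4]=0
  step 2: row=0, L[0]='p', prepend. Next row=LF[0]=1
  step 3: row=1, L[1]='q', prepend. Next row=LF[1]=2
  step 4: row=2, L[2]='q', prepend. Next row=LF[2]=3
  step 5: row=3, L[3]='r', prepend. Next row=LF[3]=4
Reversed output: rqqp$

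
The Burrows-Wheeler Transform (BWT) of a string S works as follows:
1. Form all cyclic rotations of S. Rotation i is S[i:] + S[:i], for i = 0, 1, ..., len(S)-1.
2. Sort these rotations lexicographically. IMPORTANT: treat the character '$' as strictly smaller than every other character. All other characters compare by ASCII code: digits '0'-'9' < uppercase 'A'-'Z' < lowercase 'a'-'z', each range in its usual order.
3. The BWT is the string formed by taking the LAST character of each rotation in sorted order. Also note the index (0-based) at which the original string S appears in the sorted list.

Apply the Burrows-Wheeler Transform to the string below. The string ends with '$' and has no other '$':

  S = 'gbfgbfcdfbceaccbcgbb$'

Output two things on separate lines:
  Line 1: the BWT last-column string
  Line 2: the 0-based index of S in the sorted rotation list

All 21 rotations (rotation i = S[i:]+S[:i]):
  rot[0] = gbfgbfcdfbceaccbcgbb$
  rot[1] = bfgbfcdfbceaccbcgbb$g
  rot[2] = fgbfcdfbceaccbcgbb$gb
  rot[3] = gbfcdfbceaccbcgbb$gbf
  rot[4] = bfcdfbceaccbcgbb$gbfg
  rot[5] = fcdfbceaccbcgbb$gbfgb
  rot[6] = cdfbceaccbcgbb$gbfgbf
  rot[7] = dfbceaccbcgbb$gbfgbfc
  rot[8] = fbceaccbcgbb$gbfgbfcd
  rot[9] = bceaccbcgbb$gbfgbfcdf
  rot[10] = ceaccbcgbb$gbfgbfcdfb
  rot[11] = eaccbcgbb$gbfgbfcdfbc
  rot[12] = accbcgbb$gbfgbfcdfbce
  rot[13] = ccbcgbb$gbfgbfcdfbcea
  rot[14] = cbcgbb$gbfgbfcdfbceac
  rot[15] = bcgbb$gbfgbfcdfbceacc
  rot[16] = cgbb$gbfgbfcdfbceaccb
  rot[17] = gbb$gbfgbfcdfbceaccbc
  rot[18] = bb$gbfgbfcdfbceaccbcg
  rot[19] = b$gbfgbfcdfbceaccbcgb
  rot[20] = $gbfgbfcdfbceaccbcgbb
Sorted (with $ < everything):
  sorted[0] = $gbfgbfcdfbceaccbcgbb  (last char: 'b')
  sorted[1] = accbcgbb$gbfgbfcdfbce  (last char: 'e')
  sorted[2] = b$gbfgbfcdfbceaccbcgb  (last char: 'b')
  sorted[3] = bb$gbfgbfcdfbceaccbcg  (last char: 'g')
  sorted[4] = bceaccbcgbb$gbfgbfcdf  (last char: 'f')
  sorted[5] = bcgbb$gbfgbfcdfbceacc  (last char: 'c')
  sorted[6] = bfcdfbceaccbcgbb$gbfg  (last char: 'g')
  sorted[7] = bfgbfcdfbceaccbcgbb$g  (last char: 'g')
  sorted[8] = cbcgbb$gbfgbfcdfbceac  (last char: 'c')
  sorted[9] = ccbcgbb$gbfgbfcdfbcea  (last char: 'a')
  sorted[10] = cdfbceaccbcgbb$gbfgbf  (last char: 'f')
  sorted[11] = ceaccbcgbb$gbfgbfcdfb  (last char: 'b')
  sorted[12] = cgbb$gbfgbfcdfbceaccb  (last char: 'b')
  sorted[13] = dfbceaccbcgbb$gbfgbfc  (last char: 'c')
  sorted[14] = eaccbcgbb$gbfgbfcdfbc  (last char: 'c')
  sorted[15] = fbceaccbcgbb$gbfgbfcd  (last char: 'd')
  sorted[16] = fcdfbceaccbcgbb$gbfgb  (last char: 'b')
  sorted[17] = fgbfcdfbceaccbcgbb$gb  (last char: 'b')
  sorted[18] = gbb$gbfgbfcdfbceaccbc  (last char: 'c')
  sorted[19] = gbfcdfbceaccbcgbb$gbf  (last char: 'f')
  sorted[20] = gbfgbfcdfbceaccbcgbb$  (last char: '$')
Last column: bebgfcggcafbbccdbbcf$
Original string S is at sorted index 20

Answer: bebgfcggcafbbccdbbcf$
20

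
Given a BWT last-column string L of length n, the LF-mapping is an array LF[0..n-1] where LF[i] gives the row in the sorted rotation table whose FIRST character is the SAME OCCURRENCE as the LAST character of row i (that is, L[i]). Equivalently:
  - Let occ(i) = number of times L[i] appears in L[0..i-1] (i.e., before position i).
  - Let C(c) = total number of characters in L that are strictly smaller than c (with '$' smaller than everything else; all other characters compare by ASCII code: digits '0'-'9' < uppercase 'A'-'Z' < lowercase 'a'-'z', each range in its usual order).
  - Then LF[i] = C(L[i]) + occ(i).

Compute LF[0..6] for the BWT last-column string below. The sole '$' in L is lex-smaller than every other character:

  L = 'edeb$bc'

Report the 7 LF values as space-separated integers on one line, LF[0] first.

Char counts: '$':1, 'b':2, 'c':1, 'd':1, 'e':2
C (first-col start): C('$')=0, C('b')=1, C('c')=3, C('d')=4, C('e')=5
L[0]='e': occ=0, LF[0]=C('e')+0=5+0=5
L[1]='d': occ=0, LF[1]=C('d')+0=4+0=4
L[2]='e': occ=1, LF[2]=C('e')+1=5+1=6
L[3]='b': occ=0, LF[3]=C('b')+0=1+0=1
L[4]='$': occ=0, LF[4]=C('$')+0=0+0=0
L[5]='b': occ=1, LF[5]=C('b')+1=1+1=2
L[6]='c': occ=0, LF[6]=C('c')+0=3+0=3

Answer: 5 4 6 1 0 2 3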